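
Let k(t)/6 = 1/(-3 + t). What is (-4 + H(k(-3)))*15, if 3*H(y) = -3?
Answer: -75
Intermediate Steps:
k(t) = 6/(-3 + t)
H(y) = -1 (H(y) = (⅓)*(-3) = -1)
(-4 + H(k(-3)))*15 = (-4 - 1)*15 = -5*15 = -75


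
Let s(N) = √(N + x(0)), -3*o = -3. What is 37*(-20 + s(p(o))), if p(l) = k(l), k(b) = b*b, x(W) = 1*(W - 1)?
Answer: -740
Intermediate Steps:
o = 1 (o = -⅓*(-3) = 1)
x(W) = -1 + W (x(W) = 1*(-1 + W) = -1 + W)
k(b) = b²
p(l) = l²
s(N) = √(-1 + N) (s(N) = √(N + (-1 + 0)) = √(N - 1) = √(-1 + N))
37*(-20 + s(p(o))) = 37*(-20 + √(-1 + 1²)) = 37*(-20 + √(-1 + 1)) = 37*(-20 + √0) = 37*(-20 + 0) = 37*(-20) = -740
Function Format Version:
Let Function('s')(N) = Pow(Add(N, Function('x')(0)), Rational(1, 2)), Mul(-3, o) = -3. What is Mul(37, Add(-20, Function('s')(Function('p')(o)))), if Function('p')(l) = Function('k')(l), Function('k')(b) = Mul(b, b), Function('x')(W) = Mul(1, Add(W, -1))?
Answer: -740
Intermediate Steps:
o = 1 (o = Mul(Rational(-1, 3), -3) = 1)
Function('x')(W) = Add(-1, W) (Function('x')(W) = Mul(1, Add(-1, W)) = Add(-1, W))
Function('k')(b) = Pow(b, 2)
Function('p')(l) = Pow(l, 2)
Function('s')(N) = Pow(Add(-1, N), Rational(1, 2)) (Function('s')(N) = Pow(Add(N, Add(-1, 0)), Rational(1, 2)) = Pow(Add(N, -1), Rational(1, 2)) = Pow(Add(-1, N), Rational(1, 2)))
Mul(37, Add(-20, Function('s')(Function('p')(o)))) = Mul(37, Add(-20, Pow(Add(-1, Pow(1, 2)), Rational(1, 2)))) = Mul(37, Add(-20, Pow(Add(-1, 1), Rational(1, 2)))) = Mul(37, Add(-20, Pow(0, Rational(1, 2)))) = Mul(37, Add(-20, 0)) = Mul(37, -20) = -740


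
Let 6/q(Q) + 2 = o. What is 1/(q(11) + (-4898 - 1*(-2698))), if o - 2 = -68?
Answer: -34/74803 ≈ -0.00045453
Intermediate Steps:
o = -66 (o = 2 - 68 = -66)
q(Q) = -3/34 (q(Q) = 6/(-2 - 66) = 6/(-68) = 6*(-1/68) = -3/34)
1/(q(11) + (-4898 - 1*(-2698))) = 1/(-3/34 + (-4898 - 1*(-2698))) = 1/(-3/34 + (-4898 + 2698)) = 1/(-3/34 - 2200) = 1/(-74803/34) = -34/74803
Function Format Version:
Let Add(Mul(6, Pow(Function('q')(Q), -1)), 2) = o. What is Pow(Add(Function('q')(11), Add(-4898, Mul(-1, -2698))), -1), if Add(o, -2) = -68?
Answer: Rational(-34, 74803) ≈ -0.00045453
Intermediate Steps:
o = -66 (o = Add(2, -68) = -66)
Function('q')(Q) = Rational(-3, 34) (Function('q')(Q) = Mul(6, Pow(Add(-2, -66), -1)) = Mul(6, Pow(-68, -1)) = Mul(6, Rational(-1, 68)) = Rational(-3, 34))
Pow(Add(Function('q')(11), Add(-4898, Mul(-1, -2698))), -1) = Pow(Add(Rational(-3, 34), Add(-4898, Mul(-1, -2698))), -1) = Pow(Add(Rational(-3, 34), Add(-4898, 2698)), -1) = Pow(Add(Rational(-3, 34), -2200), -1) = Pow(Rational(-74803, 34), -1) = Rational(-34, 74803)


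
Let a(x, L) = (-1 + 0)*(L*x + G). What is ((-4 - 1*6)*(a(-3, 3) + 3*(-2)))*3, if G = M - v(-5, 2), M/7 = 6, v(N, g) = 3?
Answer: 1080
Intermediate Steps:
M = 42 (M = 7*6 = 42)
G = 39 (G = 42 - 1*3 = 42 - 3 = 39)
a(x, L) = -39 - L*x (a(x, L) = (-1 + 0)*(L*x + 39) = -(39 + L*x) = -39 - L*x)
((-4 - 1*6)*(a(-3, 3) + 3*(-2)))*3 = ((-4 - 1*6)*((-39 - 1*3*(-3)) + 3*(-2)))*3 = ((-4 - 6)*((-39 + 9) - 6))*3 = -10*(-30 - 6)*3 = -10*(-36)*3 = 360*3 = 1080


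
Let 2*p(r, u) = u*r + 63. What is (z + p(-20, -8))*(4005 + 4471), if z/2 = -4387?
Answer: -73423350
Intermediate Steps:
z = -8774 (z = 2*(-4387) = -8774)
p(r, u) = 63/2 + r*u/2 (p(r, u) = (u*r + 63)/2 = (r*u + 63)/2 = (63 + r*u)/2 = 63/2 + r*u/2)
(z + p(-20, -8))*(4005 + 4471) = (-8774 + (63/2 + (½)*(-20)*(-8)))*(4005 + 4471) = (-8774 + (63/2 + 80))*8476 = (-8774 + 223/2)*8476 = -17325/2*8476 = -73423350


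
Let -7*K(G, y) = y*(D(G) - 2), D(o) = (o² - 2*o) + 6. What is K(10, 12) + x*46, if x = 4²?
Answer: 592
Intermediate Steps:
D(o) = 6 + o² - 2*o
K(G, y) = -y*(4 + G² - 2*G)/7 (K(G, y) = -y*((6 + G² - 2*G) - 2)/7 = -y*(4 + G² - 2*G)/7)
x = 16
K(10, 12) + x*46 = (⅐)*12*(-4 - 1*10² + 2*10) + 16*46 = (⅐)*12*(-4 - 1*100 + 20) + 736 = (⅐)*12*(-4 - 100 + 20) + 736 = (⅐)*12*(-84) + 736 = -144 + 736 = 592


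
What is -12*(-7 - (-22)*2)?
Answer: -444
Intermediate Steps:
-12*(-7 - (-22)*2) = -12*(-7 - 11*(-4)) = -12*(-7 + 44) = -12*37 = -444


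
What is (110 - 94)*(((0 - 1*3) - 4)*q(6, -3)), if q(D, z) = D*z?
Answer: 2016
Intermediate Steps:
(110 - 94)*(((0 - 1*3) - 4)*q(6, -3)) = (110 - 94)*(((0 - 1*3) - 4)*(6*(-3))) = 16*(((0 - 3) - 4)*(-18)) = 16*((-3 - 4)*(-18)) = 16*(-7*(-18)) = 16*126 = 2016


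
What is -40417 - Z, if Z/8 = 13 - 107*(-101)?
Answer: -126977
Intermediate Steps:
Z = 86560 (Z = 8*(13 - 107*(-101)) = 8*(13 + 10807) = 8*10820 = 86560)
-40417 - Z = -40417 - 1*86560 = -40417 - 86560 = -126977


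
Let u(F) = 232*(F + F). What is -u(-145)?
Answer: 67280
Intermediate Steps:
u(F) = 464*F (u(F) = 232*(2*F) = 464*F)
-u(-145) = -464*(-145) = -1*(-67280) = 67280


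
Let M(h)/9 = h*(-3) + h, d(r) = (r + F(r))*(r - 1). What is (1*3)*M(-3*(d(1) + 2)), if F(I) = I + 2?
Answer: 324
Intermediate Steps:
F(I) = 2 + I
d(r) = (-1 + r)*(2 + 2*r) (d(r) = (r + (2 + r))*(r - 1) = (2 + 2*r)*(-1 + r) = (-1 + r)*(2 + 2*r))
M(h) = -18*h (M(h) = 9*(h*(-3) + h) = 9*(-3*h + h) = 9*(-2*h) = -18*h)
(1*3)*M(-3*(d(1) + 2)) = (1*3)*(-(-54)*((-2 + 2*1**2) + 2)) = 3*(-(-54)*((-2 + 2*1) + 2)) = 3*(-(-54)*((-2 + 2) + 2)) = 3*(-(-54)*(0 + 2)) = 3*(-(-54)*2) = 3*(-18*(-6)) = 3*108 = 324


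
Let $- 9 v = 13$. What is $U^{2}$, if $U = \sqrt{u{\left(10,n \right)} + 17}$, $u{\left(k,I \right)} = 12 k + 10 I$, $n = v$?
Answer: $\frac{1103}{9} \approx 122.56$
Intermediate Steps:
$v = - \frac{13}{9}$ ($v = \left(- \frac{1}{9}\right) 13 = - \frac{13}{9} \approx -1.4444$)
$n = - \frac{13}{9} \approx -1.4444$
$u{\left(k,I \right)} = 10 I + 12 k$
$U = \frac{\sqrt{1103}}{3}$ ($U = \sqrt{\left(10 \left(- \frac{13}{9}\right) + 12 \cdot 10\right) + 17} = \sqrt{\left(- \frac{130}{9} + 120\right) + 17} = \sqrt{\frac{950}{9} + 17} = \sqrt{\frac{1103}{9}} = \frac{\sqrt{1103}}{3} \approx 11.07$)
$U^{2} = \left(\frac{\sqrt{1103}}{3}\right)^{2} = \frac{1103}{9}$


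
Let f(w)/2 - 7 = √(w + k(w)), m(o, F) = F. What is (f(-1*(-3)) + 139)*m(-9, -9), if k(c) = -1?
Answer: -1377 - 18*√2 ≈ -1402.5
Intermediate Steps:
f(w) = 14 + 2*√(-1 + w) (f(w) = 14 + 2*√(w - 1) = 14 + 2*√(-1 + w))
(f(-1*(-3)) + 139)*m(-9, -9) = ((14 + 2*√(-1 - 1*(-3))) + 139)*(-9) = ((14 + 2*√(-1 + 3)) + 139)*(-9) = ((14 + 2*√2) + 139)*(-9) = (153 + 2*√2)*(-9) = -1377 - 18*√2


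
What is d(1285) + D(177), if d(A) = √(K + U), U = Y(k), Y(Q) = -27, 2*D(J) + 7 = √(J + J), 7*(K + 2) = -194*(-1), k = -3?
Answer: -7/2 + √354/2 + 3*I*√7/7 ≈ 5.9074 + 1.1339*I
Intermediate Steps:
K = 180/7 (K = -2 + (-194*(-1))/7 = -2 + (⅐)*194 = -2 + 194/7 = 180/7 ≈ 25.714)
D(J) = -7/2 + √2*√J/2 (D(J) = -7/2 + √(J + J)/2 = -7/2 + √(2*J)/2 = -7/2 + (√2*√J)/2 = -7/2 + √2*√J/2)
U = -27
d(A) = 3*I*√7/7 (d(A) = √(180/7 - 27) = √(-9/7) = 3*I*√7/7)
d(1285) + D(177) = 3*I*√7/7 + (-7/2 + √2*√177/2) = 3*I*√7/7 + (-7/2 + √354/2) = -7/2 + √354/2 + 3*I*√7/7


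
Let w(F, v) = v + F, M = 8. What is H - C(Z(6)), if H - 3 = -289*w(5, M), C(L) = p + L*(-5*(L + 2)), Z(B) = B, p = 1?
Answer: -3515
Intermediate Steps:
w(F, v) = F + v
C(L) = 1 + L*(-10 - 5*L) (C(L) = 1 + L*(-5*(L + 2)) = 1 + L*(-5*(2 + L)) = 1 + L*(-10 - 5*L))
H = -3754 (H = 3 - 289*(5 + 8) = 3 - 289*13 = 3 - 3757 = -3754)
H - C(Z(6)) = -3754 - (1 - 10*6 - 5*6²) = -3754 - (1 - 60 - 5*36) = -3754 - (1 - 60 - 180) = -3754 - 1*(-239) = -3754 + 239 = -3515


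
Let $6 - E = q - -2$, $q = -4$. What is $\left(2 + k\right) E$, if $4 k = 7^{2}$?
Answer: $114$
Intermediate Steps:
$k = \frac{49}{4}$ ($k = \frac{7^{2}}{4} = \frac{1}{4} \cdot 49 = \frac{49}{4} \approx 12.25$)
$E = 8$ ($E = 6 - \left(-4 - -2\right) = 6 - \left(-4 + 2\right) = 6 - -2 = 6 + 2 = 8$)
$\left(2 + k\right) E = \left(2 + \frac{49}{4}\right) 8 = \frac{57}{4} \cdot 8 = 114$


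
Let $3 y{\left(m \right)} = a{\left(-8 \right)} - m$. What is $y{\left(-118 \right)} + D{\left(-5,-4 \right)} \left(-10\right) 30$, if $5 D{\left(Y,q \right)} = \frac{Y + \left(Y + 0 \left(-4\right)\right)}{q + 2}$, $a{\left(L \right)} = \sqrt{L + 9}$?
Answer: $- \frac{781}{3} \approx -260.33$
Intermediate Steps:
$a{\left(L \right)} = \sqrt{9 + L}$
$D{\left(Y,q \right)} = \frac{2 Y}{5 \left(2 + q\right)}$ ($D{\left(Y,q \right)} = \frac{\left(Y + \left(Y + 0 \left(-4\right)\right)\right) \frac{1}{q + 2}}{5} = \frac{\left(Y + \left(Y + 0\right)\right) \frac{1}{2 + q}}{5} = \frac{\left(Y + Y\right) \frac{1}{2 + q}}{5} = \frac{2 Y \frac{1}{2 + q}}{5} = \frac{2 Y}{5 \left(2 + q\right)}$)
$y{\left(m \right)} = \frac{1}{3} - \frac{m}{3}$ ($y{\left(m \right)} = \frac{\sqrt{9 - 8} - m}{3} = \frac{\sqrt{1} - m}{3} = \frac{1 - m}{3} = \frac{1}{3} - \frac{m}{3}$)
$y{\left(-118 \right)} + D{\left(-5,-4 \right)} \left(-10\right) 30 = \left(\frac{1}{3} - - \frac{118}{3}\right) + \frac{2}{5} \left(-5\right) \frac{1}{2 - 4} \left(-10\right) 30 = \left(\frac{1}{3} + \frac{118}{3}\right) + \frac{2}{5} \left(-5\right) \frac{1}{-2} \left(-10\right) 30 = \frac{119}{3} + \frac{2}{5} \left(-5\right) \left(- \frac{1}{2}\right) \left(-10\right) 30 = \frac{119}{3} + 1 \left(-10\right) 30 = \frac{119}{3} - 300 = - \frac{781}{3}$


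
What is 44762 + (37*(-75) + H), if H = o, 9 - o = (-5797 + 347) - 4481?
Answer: 51927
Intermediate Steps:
o = 9940 (o = 9 - ((-5797 + 347) - 4481) = 9 - (-5450 - 4481) = 9 - 1*(-9931) = 9 + 9931 = 9940)
H = 9940
44762 + (37*(-75) + H) = 44762 + (37*(-75) + 9940) = 44762 + (-2775 + 9940) = 44762 + 7165 = 51927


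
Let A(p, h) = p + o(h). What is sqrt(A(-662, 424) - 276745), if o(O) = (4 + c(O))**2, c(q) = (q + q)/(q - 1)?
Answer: I*sqrt(49629705503)/423 ≈ 526.66*I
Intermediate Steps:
c(q) = 2*q/(-1 + q) (c(q) = (2*q)/(-1 + q) = 2*q/(-1 + q))
o(O) = (4 + 2*O/(-1 + O))**2
A(p, h) = p + 4*(-2 + 3*h)**2/(-1 + h)**2
sqrt(A(-662, 424) - 276745) = sqrt((-662 + 4*(-2 + 3*424)**2/(-1 + 424)**2) - 276745) = sqrt((-662 + 4*(-2 + 1272)**2/423**2) - 276745) = sqrt((-662 + 4*(1/178929)*1270**2) - 276745) = sqrt((-662 + 4*(1/178929)*1612900) - 276745) = sqrt((-662 + 6451600/178929) - 276745) = sqrt(-111999398/178929 - 276745) = sqrt(-49629705503/178929) = I*sqrt(49629705503)/423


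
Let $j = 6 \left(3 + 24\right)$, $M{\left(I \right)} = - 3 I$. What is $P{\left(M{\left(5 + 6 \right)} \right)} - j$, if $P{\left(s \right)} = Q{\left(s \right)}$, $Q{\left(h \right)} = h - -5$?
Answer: $-190$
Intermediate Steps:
$Q{\left(h \right)} = 5 + h$ ($Q{\left(h \right)} = h + 5 = 5 + h$)
$j = 162$ ($j = 6 \cdot 27 = 162$)
$P{\left(s \right)} = 5 + s$
$P{\left(M{\left(5 + 6 \right)} \right)} - j = \left(5 - 3 \left(5 + 6\right)\right) - 162 = \left(5 - 33\right) - 162 = -28 - 162 = -190$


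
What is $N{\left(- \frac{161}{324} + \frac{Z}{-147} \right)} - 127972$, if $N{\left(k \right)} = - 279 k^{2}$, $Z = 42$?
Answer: $- \frac{73238274367}{571536} \approx -1.2814 \cdot 10^{5}$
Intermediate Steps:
$N{\left(- \frac{161}{324} + \frac{Z}{-147} \right)} - 127972 = - 279 \left(- \frac{161}{324} + \frac{42}{-147}\right)^{2} - 127972 = - 279 \left(\left(-161\right) \frac{1}{324} + 42 \left(- \frac{1}{147}\right)\right)^{2} - 127972 = - 279 \left(- \frac{161}{324} - \frac{2}{7}\right)^{2} - 127972 = - 279 \left(- \frac{1775}{2268}\right)^{2} - 127972 = \left(-279\right) \frac{3150625}{5143824} - 127972 = - \frac{97669375}{571536} - 127972 = - \frac{73238274367}{571536}$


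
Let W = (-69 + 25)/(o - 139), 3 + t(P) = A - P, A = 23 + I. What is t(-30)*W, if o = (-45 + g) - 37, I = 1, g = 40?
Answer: 2244/181 ≈ 12.398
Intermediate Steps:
A = 24 (A = 23 + 1 = 24)
o = -42 (o = (-45 + 40) - 37 = -5 - 37 = -42)
t(P) = 21 - P (t(P) = -3 + (24 - P) = 21 - P)
W = 44/181 (W = (-69 + 25)/(-42 - 139) = -44/(-181) = -44*(-1/181) = 44/181 ≈ 0.24309)
t(-30)*W = (21 - 1*(-30))*(44/181) = (21 + 30)*(44/181) = 51*(44/181) = 2244/181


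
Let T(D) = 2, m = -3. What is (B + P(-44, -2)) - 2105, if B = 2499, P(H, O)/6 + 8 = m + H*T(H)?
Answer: -200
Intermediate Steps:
P(H, O) = -66 + 12*H (P(H, O) = -48 + 6*(-3 + H*2) = -48 + 6*(-3 + 2*H) = -48 + (-18 + 12*H) = -66 + 12*H)
(B + P(-44, -2)) - 2105 = (2499 + (-66 + 12*(-44))) - 2105 = (2499 + (-66 - 528)) - 2105 = (2499 - 594) - 2105 = 1905 - 2105 = -200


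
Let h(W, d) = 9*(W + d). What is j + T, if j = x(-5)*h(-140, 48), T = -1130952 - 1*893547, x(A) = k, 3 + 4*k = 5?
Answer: -2024913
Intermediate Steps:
k = ½ (k = -¾ + (¼)*5 = -¾ + 5/4 = ½ ≈ 0.50000)
h(W, d) = 9*W + 9*d
x(A) = ½
T = -2024499 (T = -1130952 - 893547 = -2024499)
j = -414 (j = (9*(-140) + 9*48)/2 = (-1260 + 432)/2 = (½)*(-828) = -414)
j + T = -414 - 2024499 = -2024913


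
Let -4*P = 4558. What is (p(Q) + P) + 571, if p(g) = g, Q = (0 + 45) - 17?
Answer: -1081/2 ≈ -540.50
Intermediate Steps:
P = -2279/2 (P = -1/4*4558 = -2279/2 ≈ -1139.5)
Q = 28 (Q = 45 - 17 = 28)
(p(Q) + P) + 571 = (28 - 2279/2) + 571 = -2223/2 + 571 = -1081/2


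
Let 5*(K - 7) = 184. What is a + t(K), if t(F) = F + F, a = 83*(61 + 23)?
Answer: 35298/5 ≈ 7059.6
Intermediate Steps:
K = 219/5 (K = 7 + (1/5)*184 = 7 + 184/5 = 219/5 ≈ 43.800)
a = 6972 (a = 83*84 = 6972)
t(F) = 2*F
a + t(K) = 6972 + 2*(219/5) = 6972 + 438/5 = 35298/5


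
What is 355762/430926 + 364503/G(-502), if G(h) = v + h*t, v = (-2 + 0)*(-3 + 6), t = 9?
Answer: -25910725415/324918204 ≈ -79.745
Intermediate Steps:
v = -6 (v = -2*3 = -6)
G(h) = -6 + 9*h (G(h) = -6 + h*9 = -6 + 9*h)
355762/430926 + 364503/G(-502) = 355762/430926 + 364503/(-6 + 9*(-502)) = 355762*(1/430926) + 364503/(-6 - 4518) = 177881/215463 + 364503/(-4524) = 177881/215463 + 364503*(-1/4524) = 177881/215463 - 121501/1508 = -25910725415/324918204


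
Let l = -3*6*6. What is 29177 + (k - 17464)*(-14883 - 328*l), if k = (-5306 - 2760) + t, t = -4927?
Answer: -625588060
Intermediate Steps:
l = -108 (l = -18*6 = -108)
k = -12993 (k = (-5306 - 2760) - 4927 = -8066 - 4927 = -12993)
29177 + (k - 17464)*(-14883 - 328*l) = 29177 + (-12993 - 17464)*(-14883 - 328*(-108)) = 29177 - 30457*(-14883 + 35424) = 29177 - 30457*20541 = 29177 - 625617237 = -625588060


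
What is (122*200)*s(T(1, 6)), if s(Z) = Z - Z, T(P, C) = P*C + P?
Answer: 0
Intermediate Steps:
T(P, C) = P + C*P (T(P, C) = C*P + P = P + C*P)
s(Z) = 0
(122*200)*s(T(1, 6)) = (122*200)*0 = 24400*0 = 0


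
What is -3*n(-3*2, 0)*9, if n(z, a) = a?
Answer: 0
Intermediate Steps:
-3*n(-3*2, 0)*9 = -3*0*9 = 0*9 = 0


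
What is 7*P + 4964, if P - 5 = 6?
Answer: 5041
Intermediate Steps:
P = 11 (P = 5 + 6 = 11)
7*P + 4964 = 7*11 + 4964 = 77 + 4964 = 5041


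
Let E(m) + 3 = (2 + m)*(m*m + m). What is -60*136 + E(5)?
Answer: -7953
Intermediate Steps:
E(m) = -3 + (2 + m)*(m + m²) (E(m) = -3 + (2 + m)*(m*m + m) = -3 + (2 + m)*(m² + m) = -3 + (2 + m)*(m + m²))
-60*136 + E(5) = -60*136 + (-3 + 5³ + 2*5 + 3*5²) = -8160 + (-3 + 125 + 10 + 3*25) = -8160 + (-3 + 125 + 10 + 75) = -8160 + 207 = -7953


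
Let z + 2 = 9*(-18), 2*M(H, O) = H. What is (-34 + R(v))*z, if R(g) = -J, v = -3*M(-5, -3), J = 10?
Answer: 7216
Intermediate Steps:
M(H, O) = H/2
v = 15/2 (v = -3*(-5)/2 = -3*(-5/2) = 15/2 ≈ 7.5000)
R(g) = -10 (R(g) = -1*10 = -10)
z = -164 (z = -2 + 9*(-18) = -2 - 162 = -164)
(-34 + R(v))*z = (-34 - 10)*(-164) = -44*(-164) = 7216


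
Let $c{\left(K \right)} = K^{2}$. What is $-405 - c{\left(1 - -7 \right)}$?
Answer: $-469$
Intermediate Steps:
$-405 - c{\left(1 - -7 \right)} = -405 - \left(1 - -7\right)^{2} = -405 - \left(1 + 7\right)^{2} = -405 - 8^{2} = -405 - 64 = -469$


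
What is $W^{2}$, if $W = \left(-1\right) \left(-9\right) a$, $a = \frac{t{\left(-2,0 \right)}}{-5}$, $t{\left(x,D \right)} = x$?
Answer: $\frac{324}{25} \approx 12.96$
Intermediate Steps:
$a = \frac{2}{5}$ ($a = - \frac{2}{-5} = \left(-2\right) \left(- \frac{1}{5}\right) = \frac{2}{5} \approx 0.4$)
$W = \frac{18}{5}$ ($W = \left(-1\right) \left(-9\right) \frac{2}{5} = 9 \cdot \frac{2}{5} = \frac{18}{5} \approx 3.6$)
$W^{2} = \left(\frac{18}{5}\right)^{2} = \frac{324}{25}$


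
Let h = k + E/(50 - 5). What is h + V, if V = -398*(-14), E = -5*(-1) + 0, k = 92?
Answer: 50977/9 ≈ 5664.1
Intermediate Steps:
E = 5 (E = 5 + 0 = 5)
h = 829/9 (h = 92 + 5/(50 - 5) = 92 + 5/45 = 92 + (1/45)*5 = 92 + 1/9 = 829/9 ≈ 92.111)
V = 5572
h + V = 829/9 + 5572 = 50977/9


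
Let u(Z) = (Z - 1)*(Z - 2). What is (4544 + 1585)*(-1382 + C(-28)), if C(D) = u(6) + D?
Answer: -8519310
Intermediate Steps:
u(Z) = (-1 + Z)*(-2 + Z)
C(D) = 20 + D (C(D) = (2 + 6**2 - 3*6) + D = (2 + 36 - 18) + D = 20 + D)
(4544 + 1585)*(-1382 + C(-28)) = (4544 + 1585)*(-1382 + (20 - 28)) = 6129*(-1382 - 8) = 6129*(-1390) = -8519310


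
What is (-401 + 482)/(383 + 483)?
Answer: 81/866 ≈ 0.093534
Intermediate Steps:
(-401 + 482)/(383 + 483) = 81/866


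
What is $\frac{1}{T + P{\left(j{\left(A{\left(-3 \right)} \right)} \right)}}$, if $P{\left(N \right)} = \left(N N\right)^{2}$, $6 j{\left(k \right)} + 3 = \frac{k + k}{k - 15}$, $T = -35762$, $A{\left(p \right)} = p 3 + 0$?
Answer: $- \frac{4096}{146481071} \approx -2.7963 \cdot 10^{-5}$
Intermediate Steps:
$A{\left(p \right)} = 3 p$ ($A{\left(p \right)} = 3 p + 0 = 3 p$)
$j{\left(k \right)} = - \frac{1}{2} + \frac{k}{3 \left(-15 + k\right)}$ ($j{\left(k \right)} = - \frac{1}{2} + \frac{\left(k + k\right) \frac{1}{k - 15}}{6} = - \frac{1}{2} + \frac{2 k \frac{1}{-15 + k}}{6} = - \frac{1}{2} + \frac{k}{3 \left(-15 + k\right)}$)
$P{\left(N \right)} = N^{4}$ ($P{\left(N \right)} = \left(N^{2}\right)^{2} = N^{4}$)
$\frac{1}{T + P{\left(j{\left(A{\left(-3 \right)} \right)} \right)}} = \frac{1}{-35762 + \left(\frac{45 - 3 \left(-3\right)}{6 \left(-15 + 3 \left(-3\right)\right)}\right)^{4}} = \frac{1}{-35762 + \left(\frac{45 - -9}{6 \left(-15 - 9\right)}\right)^{4}} = \frac{1}{-35762 + \left(\frac{45 + 9}{6 \left(-24\right)}\right)^{4}} = \frac{1}{-35762 + \left(\frac{1}{6} \left(- \frac{1}{24}\right) 54\right)^{4}} = \frac{1}{-35762 + \left(- \frac{3}{8}\right)^{4}} = \frac{1}{-35762 + \frac{81}{4096}} = \frac{1}{- \frac{146481071}{4096}} = - \frac{4096}{146481071}$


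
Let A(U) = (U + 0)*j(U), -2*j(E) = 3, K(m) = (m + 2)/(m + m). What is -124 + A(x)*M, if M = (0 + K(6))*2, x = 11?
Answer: -146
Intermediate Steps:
K(m) = (2 + m)/(2*m) (K(m) = (2 + m)/((2*m)) = (2 + m)*(1/(2*m)) = (2 + m)/(2*m))
j(E) = -3/2 (j(E) = -½*3 = -3/2)
M = 4/3 (M = (0 + (½)*(2 + 6)/6)*2 = (0 + (½)*(⅙)*8)*2 = (0 + ⅔)*2 = (⅔)*2 = 4/3 ≈ 1.3333)
A(U) = -3*U/2 (A(U) = (U + 0)*(-3/2) = U*(-3/2) = -3*U/2)
-124 + A(x)*M = -124 - 3/2*11*(4/3) = -124 - 33/2*4/3 = -124 - 22 = -146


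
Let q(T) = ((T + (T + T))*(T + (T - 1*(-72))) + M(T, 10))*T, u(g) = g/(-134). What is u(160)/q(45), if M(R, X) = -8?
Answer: -8/6591393 ≈ -1.2137e-6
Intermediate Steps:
u(g) = -g/134 (u(g) = g*(-1/134) = -g/134)
q(T) = T*(-8 + 3*T*(72 + 2*T)) (q(T) = ((T + (T + T))*(T + (T - 1*(-72))) - 8)*T = ((T + 2*T)*(T + (T + 72)) - 8)*T = ((3*T)*(T + (72 + T)) - 8)*T = ((3*T)*(72 + 2*T) - 8)*T = (3*T*(72 + 2*T) - 8)*T = (-8 + 3*T*(72 + 2*T))*T = T*(-8 + 3*T*(72 + 2*T)))
u(160)/q(45) = (-1/134*160)/((2*45*(-4 + 3*45**2 + 108*45))) = -80*1/(90*(-4 + 3*2025 + 4860))/67 = -80*1/(90*(-4 + 6075 + 4860))/67 = -80/(67*(2*45*10931)) = -80/67/983790 = -80/67*1/983790 = -8/6591393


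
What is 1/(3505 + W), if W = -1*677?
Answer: 1/2828 ≈ 0.00035361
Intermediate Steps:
W = -677
1/(3505 + W) = 1/(3505 - 677) = 1/2828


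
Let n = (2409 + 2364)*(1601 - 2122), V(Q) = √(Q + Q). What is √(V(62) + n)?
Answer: √(-2486733 + 2*√31) ≈ 1576.9*I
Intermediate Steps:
V(Q) = √2*√Q (V(Q) = √(2*Q) = √2*√Q)
n = -2486733 (n = 4773*(-521) = -2486733)
√(V(62) + n) = √(√2*√62 - 2486733) = √(2*√31 - 2486733) = √(-2486733 + 2*√31)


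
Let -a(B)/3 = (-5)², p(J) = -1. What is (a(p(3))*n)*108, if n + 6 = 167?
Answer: -1304100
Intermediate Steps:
n = 161 (n = -6 + 167 = 161)
a(B) = -75 (a(B) = -3*(-5)² = -3*25 = -75)
(a(p(3))*n)*108 = -75*161*108 = -12075*108 = -1304100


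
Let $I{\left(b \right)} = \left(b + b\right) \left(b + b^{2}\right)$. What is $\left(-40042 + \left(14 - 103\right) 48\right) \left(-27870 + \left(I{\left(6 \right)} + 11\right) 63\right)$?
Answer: $-202736550$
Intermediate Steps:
$I{\left(b \right)} = 2 b \left(b + b^{2}\right)$
$\left(-40042 + \left(14 - 103\right) 48\right) \left(-27870 + \left(I{\left(6 \right)} + 11\right) 63\right) = \left(-40042 + \left(14 - 103\right) 48\right) \left(-27870 + \left(2 \cdot 6^{2} \left(1 + 6\right) + 11\right) 63\right) = \left(-40042 - 4272\right) \left(-27870 + \left(2 \cdot 36 \cdot 7 + 11\right) 63\right) = \left(-40042 - 4272\right) \left(-27870 + \left(504 + 11\right) 63\right) = - 44314 \left(-27870 + 515 \cdot 63\right) = - 44314 \left(-27870 + 32445\right) = \left(-44314\right) 4575 = -202736550$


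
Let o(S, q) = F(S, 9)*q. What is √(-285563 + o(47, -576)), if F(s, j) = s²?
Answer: I*√1557947 ≈ 1248.2*I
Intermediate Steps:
o(S, q) = q*S² (o(S, q) = S²*q = q*S²)
√(-285563 + o(47, -576)) = √(-285563 - 576*47²) = √(-285563 - 576*2209) = √(-285563 - 1272384) = √(-1557947) = I*√1557947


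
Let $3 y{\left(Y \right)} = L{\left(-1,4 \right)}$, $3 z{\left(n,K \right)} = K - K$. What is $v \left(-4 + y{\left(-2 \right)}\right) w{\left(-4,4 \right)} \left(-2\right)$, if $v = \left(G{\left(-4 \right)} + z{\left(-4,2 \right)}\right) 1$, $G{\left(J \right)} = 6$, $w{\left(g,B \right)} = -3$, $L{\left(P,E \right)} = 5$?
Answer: $-84$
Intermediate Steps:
$z{\left(n,K \right)} = 0$ ($z{\left(n,K \right)} = \frac{K - K}{3} = \frac{1}{3} \cdot 0 = 0$)
$y{\left(Y \right)} = \frac{5}{3}$ ($y{\left(Y \right)} = \frac{1}{3} \cdot 5 = \frac{5}{3}$)
$v = 6$ ($v = \left(6 + 0\right) 1 = 6 \cdot 1 = 6$)
$v \left(-4 + y{\left(-2 \right)}\right) w{\left(-4,4 \right)} \left(-2\right) = 6 \left(-4 + \frac{5}{3}\right) \left(-3\right) \left(-2\right) = 6 \left(\left(- \frac{7}{3}\right) \left(-3\right)\right) \left(-2\right) = 6 \cdot 7 \left(-2\right) = 42 \left(-2\right) = -84$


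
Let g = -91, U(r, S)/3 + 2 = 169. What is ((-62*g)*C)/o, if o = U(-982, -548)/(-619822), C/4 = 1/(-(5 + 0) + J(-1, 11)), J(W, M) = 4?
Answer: 13988142896/501 ≈ 2.7920e+7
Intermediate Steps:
U(r, S) = 501 (U(r, S) = -6 + 3*169 = -6 + 507 = 501)
C = -4 (C = 4/(-(5 + 0) + 4) = 4/(-1*5 + 4) = 4/(-5 + 4) = 4/(-1) = 4*(-1) = -4)
o = -501/619822 (o = 501/(-619822) = 501*(-1/619822) = -501/619822 ≈ -0.00080830)
((-62*g)*C)/o = (-62*(-91)*(-4))/(-501/619822) = (5642*(-4))*(-619822/501) = -22568*(-619822/501) = 13988142896/501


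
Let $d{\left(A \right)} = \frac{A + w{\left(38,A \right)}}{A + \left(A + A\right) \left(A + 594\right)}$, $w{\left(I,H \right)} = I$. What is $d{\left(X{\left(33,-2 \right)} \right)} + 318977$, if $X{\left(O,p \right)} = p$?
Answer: $\frac{125995909}{395} \approx 3.1898 \cdot 10^{5}$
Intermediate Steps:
$d{\left(A \right)} = \frac{38 + A}{A + 2 A \left(594 + A\right)}$ ($d{\left(A \right)} = \frac{A + 38}{A + \left(A + A\right) \left(A + 594\right)} = \frac{38 + A}{A + 2 A \left(594 + A\right)}$)
$d{\left(X{\left(33,-2 \right)} \right)} + 318977 = \frac{38 - 2}{\left(-2\right) \left(1189 + 2 \left(-2\right)\right)} + 318977 = \left(- \frac{1}{2}\right) \frac{1}{1189 - 4} \cdot 36 + 318977 = \left(- \frac{1}{2}\right) \frac{1}{1185} \cdot 36 + 318977 = - \frac{6}{395} + 318977 = \frac{125995909}{395}$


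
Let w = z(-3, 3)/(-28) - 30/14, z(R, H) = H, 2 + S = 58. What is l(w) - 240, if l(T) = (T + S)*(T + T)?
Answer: -3855/8 ≈ -481.88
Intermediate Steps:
S = 56 (S = -2 + 58 = 56)
w = -9/4 (w = 3/(-28) - 30/14 = 3*(-1/28) - 30*1/14 = -3/28 - 15/7 = -9/4 ≈ -2.2500)
l(T) = 2*T*(56 + T) (l(T) = (T + 56)*(T + T) = (56 + T)*(2*T) = 2*T*(56 + T))
l(w) - 240 = 2*(-9/4)*(56 - 9/4) - 240 = 2*(-9/4)*(215/4) - 240 = -1935/8 - 240 = -3855/8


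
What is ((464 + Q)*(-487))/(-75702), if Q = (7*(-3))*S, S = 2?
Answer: 102757/37851 ≈ 2.7148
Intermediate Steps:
Q = -42 (Q = (7*(-3))*2 = -21*2 = -42)
((464 + Q)*(-487))/(-75702) = ((464 - 42)*(-487))/(-75702) = (422*(-487))*(-1/75702) = -205514*(-1/75702) = 102757/37851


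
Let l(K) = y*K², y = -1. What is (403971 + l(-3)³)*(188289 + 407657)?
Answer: 240310456932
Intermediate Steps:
l(K) = -K²
(403971 + l(-3)³)*(188289 + 407657) = (403971 + (-1*(-3)²)³)*(188289 + 407657) = (403971 + (-1*9)³)*595946 = (403971 + (-9)³)*595946 = (403971 - 729)*595946 = 403242*595946 = 240310456932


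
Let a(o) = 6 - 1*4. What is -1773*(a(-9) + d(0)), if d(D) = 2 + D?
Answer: -7092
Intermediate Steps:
a(o) = 2 (a(o) = 6 - 4 = 2)
-1773*(a(-9) + d(0)) = -1773*(2 + (2 + 0)) = -1773*(2 + 2) = -1773*4 = -7092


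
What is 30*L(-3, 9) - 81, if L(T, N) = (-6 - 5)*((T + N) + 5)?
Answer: -3711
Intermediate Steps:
L(T, N) = -55 - 11*N - 11*T (L(T, N) = -11*((N + T) + 5) = -11*(5 + N + T) = -55 - 11*N - 11*T)
30*L(-3, 9) - 81 = 30*(-55 - 11*9 - 11*(-3)) - 81 = 30*(-55 - 99 + 33) - 81 = 30*(-121) - 81 = -3630 - 81 = -3711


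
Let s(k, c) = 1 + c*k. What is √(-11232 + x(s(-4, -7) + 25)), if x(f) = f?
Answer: 9*I*√138 ≈ 105.73*I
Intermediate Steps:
√(-11232 + x(s(-4, -7) + 25)) = √(-11232 + ((1 - 7*(-4)) + 25)) = √(-11232 + ((1 + 28) + 25)) = √(-11232 + (29 + 25)) = √(-11232 + 54) = √(-11178) = 9*I*√138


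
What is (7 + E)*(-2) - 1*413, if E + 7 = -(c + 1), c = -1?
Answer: -413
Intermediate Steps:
E = -7 (E = -7 - (-1 + 1) = -7 - 1*0 = -7 + 0 = -7)
(7 + E)*(-2) - 1*413 = (7 - 7)*(-2) - 1*413 = 0*(-2) - 413 = 0 - 413 = -413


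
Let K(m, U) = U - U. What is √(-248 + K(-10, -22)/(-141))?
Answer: 2*I*√62 ≈ 15.748*I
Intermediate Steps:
K(m, U) = 0
√(-248 + K(-10, -22)/(-141)) = √(-248 + 0/(-141)) = √(-248 + 0*(-1/141)) = √(-248 + 0) = √(-248) = 2*I*√62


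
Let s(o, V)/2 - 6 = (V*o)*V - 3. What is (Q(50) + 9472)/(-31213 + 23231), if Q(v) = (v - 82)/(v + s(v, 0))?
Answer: -2550/2149 ≈ -1.1866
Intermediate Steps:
s(o, V) = 6 + 2*o*V**2 (s(o, V) = 12 + 2*((V*o)*V - 3) = 12 + 2*(o*V**2 - 3) = 12 + 2*(-3 + o*V**2) = 12 + (-6 + 2*o*V**2) = 6 + 2*o*V**2)
Q(v) = (-82 + v)/(6 + v) (Q(v) = (v - 82)/(v + (6 + 2*v*0**2)) = (-82 + v)/(v + (6 + 2*v*0)) = (-82 + v)/(v + (6 + 0)) = (-82 + v)/(v + 6) = (-82 + v)/(6 + v))
(Q(50) + 9472)/(-31213 + 23231) = ((-82 + 50)/(6 + 50) + 9472)/(-31213 + 23231) = (-32/56 + 9472)/(-7982) = ((1/56)*(-32) + 9472)*(-1/7982) = (-4/7 + 9472)*(-1/7982) = (66300/7)*(-1/7982) = -2550/2149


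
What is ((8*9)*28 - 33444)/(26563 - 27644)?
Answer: 31428/1081 ≈ 29.073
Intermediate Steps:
((8*9)*28 - 33444)/(26563 - 27644) = (72*28 - 33444)/(-1081) = (2016 - 33444)*(-1/1081) = -31428*(-1/1081) = 31428/1081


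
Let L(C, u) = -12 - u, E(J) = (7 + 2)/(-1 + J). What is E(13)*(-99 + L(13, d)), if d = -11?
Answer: -75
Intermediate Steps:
E(J) = 9/(-1 + J)
E(13)*(-99 + L(13, d)) = (9/(-1 + 13))*(-99 + (-12 - 1*(-11))) = (9/12)*(-99 + (-12 + 11)) = (9*(1/12))*(-99 - 1) = (¾)*(-100) = -75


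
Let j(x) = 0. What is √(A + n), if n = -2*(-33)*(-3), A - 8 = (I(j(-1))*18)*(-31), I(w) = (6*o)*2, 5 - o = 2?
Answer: I*√20278 ≈ 142.4*I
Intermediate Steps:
o = 3 (o = 5 - 1*2 = 5 - 2 = 3)
I(w) = 36 (I(w) = (6*3)*2 = 18*2 = 36)
A = -20080 (A = 8 + (36*18)*(-31) = 8 + 648*(-31) = 8 - 20088 = -20080)
n = -198 (n = 66*(-3) = -198)
√(A + n) = √(-20080 - 198) = √(-20278) = I*√20278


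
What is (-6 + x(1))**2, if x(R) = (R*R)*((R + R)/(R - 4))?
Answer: 400/9 ≈ 44.444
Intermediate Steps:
x(R) = 2*R**3/(-4 + R) (x(R) = R**2*((2*R)/(-4 + R)) = R**2*(2*R/(-4 + R)) = 2*R**3/(-4 + R))
(-6 + x(1))**2 = (-6 + 2*1**3/(-4 + 1))**2 = (-6 + 2*1/(-3))**2 = (-6 + 2*1*(-1/3))**2 = (-6 - 2/3)**2 = (-20/3)**2 = 400/9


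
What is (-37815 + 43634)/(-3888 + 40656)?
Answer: 5819/36768 ≈ 0.15826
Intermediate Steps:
(-37815 + 43634)/(-3888 + 40656) = 5819/36768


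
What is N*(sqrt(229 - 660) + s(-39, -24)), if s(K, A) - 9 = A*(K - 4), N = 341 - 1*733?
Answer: -408072 - 392*I*sqrt(431) ≈ -4.0807e+5 - 8138.1*I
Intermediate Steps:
N = -392 (N = 341 - 733 = -392)
s(K, A) = 9 + A*(-4 + K) (s(K, A) = 9 + A*(K - 4) = 9 + A*(-4 + K))
N*(sqrt(229 - 660) + s(-39, -24)) = -392*(sqrt(229 - 660) + (9 - 4*(-24) - 24*(-39))) = -392*(sqrt(-431) + (9 + 96 + 936)) = -392*(I*sqrt(431) + 1041) = -392*(1041 + I*sqrt(431)) = -408072 - 392*I*sqrt(431)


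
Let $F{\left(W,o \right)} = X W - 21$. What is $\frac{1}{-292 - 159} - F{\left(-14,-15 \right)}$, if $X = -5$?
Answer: $- \frac{22100}{451} \approx -49.002$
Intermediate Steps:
$F{\left(W,o \right)} = -21 - 5 W$ ($F{\left(W,o \right)} = - 5 W - 21 = -21 - 5 W$)
$\frac{1}{-292 - 159} - F{\left(-14,-15 \right)} = \frac{1}{-292 - 159} - \left(-21 - -70\right) = \frac{1}{-451} - \left(-21 + 70\right) = - \frac{1}{451} - 49 = - \frac{22100}{451}$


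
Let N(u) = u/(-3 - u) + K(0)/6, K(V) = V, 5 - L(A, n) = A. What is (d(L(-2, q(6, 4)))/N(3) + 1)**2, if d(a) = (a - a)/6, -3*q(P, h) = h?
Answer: 1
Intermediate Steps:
q(P, h) = -h/3
L(A, n) = 5 - A
d(a) = 0 (d(a) = 0*(1/6) = 0)
N(u) = u/(-3 - u) (N(u) = u/(-3 - u) + 0/6 = u/(-3 - u) + 0*(1/6) = u/(-3 - u) + 0 = u/(-3 - u))
(d(L(-2, q(6, 4)))/N(3) + 1)**2 = (0/((-1*3/(3 + 3))) + 1)**2 = (0/((-1*3/6)) + 1)**2 = (0/((-1*3*1/6)) + 1)**2 = (0/(-1/2) + 1)**2 = (0*(-2) + 1)**2 = (0 + 1)**2 = 1**2 = 1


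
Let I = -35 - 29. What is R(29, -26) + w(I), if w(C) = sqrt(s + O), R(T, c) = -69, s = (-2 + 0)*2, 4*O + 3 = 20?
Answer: -137/2 ≈ -68.500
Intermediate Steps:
I = -64
O = 17/4 (O = -3/4 + (1/4)*20 = -3/4 + 5 = 17/4 ≈ 4.2500)
s = -4 (s = -2*2 = -4)
w(C) = 1/2 (w(C) = sqrt(-4 + 17/4) = sqrt(1/4) = 1/2)
R(29, -26) + w(I) = -69 + 1/2 = -137/2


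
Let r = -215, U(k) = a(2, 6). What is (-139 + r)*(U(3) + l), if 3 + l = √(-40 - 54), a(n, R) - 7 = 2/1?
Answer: -2124 - 354*I*√94 ≈ -2124.0 - 3432.2*I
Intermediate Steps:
a(n, R) = 9 (a(n, R) = 7 + 2/1 = 7 + 2*1 = 7 + 2 = 9)
U(k) = 9
l = -3 + I*√94 (l = -3 + √(-40 - 54) = -3 + √(-94) = -3 + I*√94 ≈ -3.0 + 9.6954*I)
(-139 + r)*(U(3) + l) = (-139 - 215)*(9 + (-3 + I*√94)) = -354*(6 + I*√94) = -2124 - 354*I*√94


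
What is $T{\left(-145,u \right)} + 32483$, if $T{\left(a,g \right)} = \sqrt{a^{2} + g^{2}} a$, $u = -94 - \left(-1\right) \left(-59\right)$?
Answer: $32483 - 145 \sqrt{44434} \approx 1917.9$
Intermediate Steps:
$u = -153$ ($u = -94 - 59 = -153$)
$T{\left(a,g \right)} = a \sqrt{a^{2} + g^{2}}$
$T{\left(-145,u \right)} + 32483 = - 145 \sqrt{\left(-145\right)^{2} + \left(-153\right)^{2}} + 32483 = - 145 \sqrt{21025 + 23409} + 32483 = - 145 \sqrt{44434} + 32483 = 32483 - 145 \sqrt{44434}$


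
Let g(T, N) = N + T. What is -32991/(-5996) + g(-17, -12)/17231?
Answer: 568294037/103317076 ≈ 5.5005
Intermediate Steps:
-32991/(-5996) + g(-17, -12)/17231 = -32991/(-5996) + (-12 - 17)/17231 = -32991*(-1/5996) - 29*1/17231 = 32991/5996 - 29/17231 = 568294037/103317076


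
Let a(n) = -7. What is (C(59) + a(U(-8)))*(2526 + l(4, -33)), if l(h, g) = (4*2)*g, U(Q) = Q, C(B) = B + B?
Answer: 251082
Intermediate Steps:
C(B) = 2*B
l(h, g) = 8*g
(C(59) + a(U(-8)))*(2526 + l(4, -33)) = (2*59 - 7)*(2526 + 8*(-33)) = (118 - 7)*(2526 - 264) = 111*2262 = 251082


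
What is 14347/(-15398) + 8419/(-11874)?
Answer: -74998010/45708963 ≈ -1.6408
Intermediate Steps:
14347/(-15398) + 8419/(-11874) = 14347*(-1/15398) + 8419*(-1/11874) = -14347/15398 - 8419/11874 = -74998010/45708963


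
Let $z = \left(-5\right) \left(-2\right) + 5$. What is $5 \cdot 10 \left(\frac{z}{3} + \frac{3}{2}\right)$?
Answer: $325$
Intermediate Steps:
$z = 15$ ($z = 10 + 5 = 15$)
$5 \cdot 10 \left(\frac{z}{3} + \frac{3}{2}\right) = 5 \cdot 10 \left(\frac{15}{3} + \frac{3}{2}\right) = 50 \left(15 \cdot \frac{1}{3} + 3 \cdot \frac{1}{2}\right) = 50 \left(5 + \frac{3}{2}\right) = 50 \cdot \frac{13}{2} = 325$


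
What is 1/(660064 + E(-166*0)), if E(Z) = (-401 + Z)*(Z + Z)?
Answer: 1/660064 ≈ 1.5150e-6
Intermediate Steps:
E(Z) = 2*Z*(-401 + Z) (E(Z) = (-401 + Z)*(2*Z) = 2*Z*(-401 + Z))
1/(660064 + E(-166*0)) = 1/(660064 + 2*(-166*0)*(-401 - 166*0)) = 1/(660064 + 2*0*(-401 + 0)) = 1/(660064 + 2*0*(-401)) = 1/(660064 + 0) = 1/660064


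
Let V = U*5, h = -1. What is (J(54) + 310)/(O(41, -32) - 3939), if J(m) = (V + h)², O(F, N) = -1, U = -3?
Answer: -283/1970 ≈ -0.14365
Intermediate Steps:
V = -15 (V = -3*5 = -15)
J(m) = 256 (J(m) = (-15 - 1)² = (-16)² = 256)
(J(54) + 310)/(O(41, -32) - 3939) = (256 + 310)/(-1 - 3939) = 566/(-3940) = 566*(-1/3940) = -283/1970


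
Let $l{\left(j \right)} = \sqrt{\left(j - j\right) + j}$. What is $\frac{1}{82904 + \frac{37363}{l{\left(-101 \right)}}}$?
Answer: $\frac{8373304}{695576388585} + \frac{37363 i \sqrt{101}}{695576388585} \approx 1.2038 \cdot 10^{-5} + 5.3983 \cdot 10^{-7} i$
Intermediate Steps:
$l{\left(j \right)} = \sqrt{j}$ ($l{\left(j \right)} = \sqrt{0 + j} = \sqrt{j}$)
$\frac{1}{82904 + \frac{37363}{l{\left(-101 \right)}}} = \frac{1}{82904 + \frac{37363}{\sqrt{-101}}} = \frac{1}{82904 + \frac{37363}{i \sqrt{101}}} = \frac{1}{82904 + 37363 \left(- \frac{i \sqrt{101}}{101}\right)} = \frac{1}{82904 - \frac{37363 i \sqrt{101}}{101}}$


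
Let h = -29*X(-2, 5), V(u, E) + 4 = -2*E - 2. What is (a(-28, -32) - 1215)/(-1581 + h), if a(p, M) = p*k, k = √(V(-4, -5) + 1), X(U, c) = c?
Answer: 1215/1726 + 14*√5/863 ≈ 0.74021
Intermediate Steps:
V(u, E) = -6 - 2*E (V(u, E) = -4 + (-2*E - 2) = -4 + (-2 - 2*E) = -6 - 2*E)
k = √5 (k = √((-6 - 2*(-5)) + 1) = √((-6 + 10) + 1) = √(4 + 1) = √5 ≈ 2.2361)
a(p, M) = p*√5
h = -145 (h = -29*5 = -145)
(a(-28, -32) - 1215)/(-1581 + h) = (-28*√5 - 1215)/(-1581 - 145) = (-1215 - 28*√5)/(-1726) = (-1215 - 28*√5)*(-1/1726) = 1215/1726 + 14*√5/863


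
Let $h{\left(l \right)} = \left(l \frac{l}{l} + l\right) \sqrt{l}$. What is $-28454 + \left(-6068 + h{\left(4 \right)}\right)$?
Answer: $-34506$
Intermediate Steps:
$h{\left(l \right)} = 2 l^{\frac{3}{2}}$ ($h{\left(l \right)} = \left(l 1 + l\right) \sqrt{l} = \left(l + l\right) \sqrt{l} = 2 l \sqrt{l} = 2 l^{\frac{3}{2}}$)
$-28454 + \left(-6068 + h{\left(4 \right)}\right) = -28454 - \left(6068 - 2 \cdot 4^{\frac{3}{2}}\right) = -28454 + \left(-6068 + 2 \cdot 8\right) = -28454 + \left(-6068 + 16\right) = -28454 - 6052 = -34506$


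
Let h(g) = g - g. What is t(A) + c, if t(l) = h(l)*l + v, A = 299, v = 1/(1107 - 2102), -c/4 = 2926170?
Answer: -11646156601/995 ≈ -1.1705e+7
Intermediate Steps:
c = -11704680 (c = -4*2926170 = -11704680)
v = -1/995 (v = 1/(-995) = -1/995 ≈ -0.0010050)
h(g) = 0
t(l) = -1/995 (t(l) = 0*l - 1/995 = 0 - 1/995 = -1/995)
t(A) + c = -1/995 - 11704680 = -11646156601/995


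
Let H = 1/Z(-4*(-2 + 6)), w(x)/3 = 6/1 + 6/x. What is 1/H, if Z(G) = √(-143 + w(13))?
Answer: I*√20891/13 ≈ 11.118*I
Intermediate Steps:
w(x) = 18 + 18/x (w(x) = 3*(6/1 + 6/x) = 3*(6*1 + 6/x) = 3*(6 + 6/x) = 18 + 18/x)
Z(G) = I*√20891/13 (Z(G) = √(-143 + (18 + 18/13)) = √(-143 + 252/13) = √(-1607/13) = I*√20891/13)
H = -I*√20891/1607 (H = 1/(I*√20891/13) = -I*√20891/1607 ≈ -0.089942*I)
1/H = 1/(-I*√20891/1607) = I*√20891/13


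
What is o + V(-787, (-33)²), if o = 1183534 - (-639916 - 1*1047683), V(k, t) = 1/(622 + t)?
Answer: 4912508564/1711 ≈ 2.8711e+6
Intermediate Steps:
o = 2871133 (o = 1183534 - (-639916 - 1047683) = 1183534 - 1*(-1687599) = 1183534 + 1687599 = 2871133)
o + V(-787, (-33)²) = 2871133 + 1/(622 + (-33)²) = 2871133 + 1/(622 + 1089) = 2871133 + 1/1711 = 4912508564/1711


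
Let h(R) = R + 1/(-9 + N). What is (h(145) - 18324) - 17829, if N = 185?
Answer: -6337407/176 ≈ -36008.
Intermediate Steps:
h(R) = 1/176 + R (h(R) = R + 1/(-9 + 185) = R + 1/176 = 1/176 + R)
(h(145) - 18324) - 17829 = ((1/176 + 145) - 18324) - 17829 = (25521/176 - 18324) - 17829 = -3199503/176 - 17829 = -6337407/176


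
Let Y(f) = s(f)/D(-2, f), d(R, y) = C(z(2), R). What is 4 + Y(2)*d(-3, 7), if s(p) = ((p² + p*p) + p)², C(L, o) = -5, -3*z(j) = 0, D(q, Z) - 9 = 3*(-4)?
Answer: 512/3 ≈ 170.67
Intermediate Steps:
D(q, Z) = -3 (D(q, Z) = 9 + 3*(-4) = 9 - 12 = -3)
z(j) = 0 (z(j) = -⅓*0 = 0)
d(R, y) = -5
s(p) = (p + 2*p²)² (s(p) = ((p² + p²) + p)² = (2*p² + p)² = (p + 2*p²)²)
Y(f) = -f²*(1 + 2*f)²/3 (Y(f) = (f²*(1 + 2*f)²)/(-3) = (f²*(1 + 2*f)²)*(-⅓) = -f²*(1 + 2*f)²/3)
4 + Y(2)*d(-3, 7) = 4 - ⅓*2²*(1 + 2*2)²*(-5) = 4 - ⅓*4*(1 + 4)²*(-5) = 4 - ⅓*4*5²*(-5) = 4 - ⅓*4*25*(-5) = 4 - 100/3*(-5) = 4 + 500/3 = 512/3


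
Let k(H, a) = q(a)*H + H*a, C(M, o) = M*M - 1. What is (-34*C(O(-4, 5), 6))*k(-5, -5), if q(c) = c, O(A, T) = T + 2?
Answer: -81600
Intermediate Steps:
O(A, T) = 2 + T
C(M, o) = -1 + M² (C(M, o) = M² - 1 = -1 + M²)
k(H, a) = 2*H*a (k(H, a) = a*H + H*a = H*a + H*a = 2*H*a)
(-34*C(O(-4, 5), 6))*k(-5, -5) = (-34*(-1 + (2 + 5)²))*(2*(-5)*(-5)) = -34*(-1 + 7²)*50 = -34*(-1 + 49)*50 = -34*48*50 = -1632*50 = -81600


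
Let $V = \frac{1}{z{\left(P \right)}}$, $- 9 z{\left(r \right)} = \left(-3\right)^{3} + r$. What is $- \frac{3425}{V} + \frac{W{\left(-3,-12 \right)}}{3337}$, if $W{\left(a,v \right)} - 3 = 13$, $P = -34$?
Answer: $- \frac{697182581}{30033} \approx -23214.0$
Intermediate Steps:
$W{\left(a,v \right)} = 16$ ($W{\left(a,v \right)} = 3 + 13 = 16$)
$z{\left(r \right)} = 3 - \frac{r}{9}$ ($z{\left(r \right)} = - \frac{\left(-3\right)^{3} + r}{9} = - \frac{-27 + r}{9} = 3 - \frac{r}{9}$)
$V = \frac{9}{61}$ ($V = \frac{1}{3 - - \frac{34}{9}} = \frac{1}{3 + \frac{34}{9}} = \frac{1}{\frac{61}{9}} = \frac{9}{61} \approx 0.14754$)
$- \frac{3425}{V} + \frac{W{\left(-3,-12 \right)}}{3337} = - \frac{3425}{\frac{9}{61}} + \frac{16}{3337} = \left(-3425\right) \frac{61}{9} + 16 \cdot \frac{1}{3337} = - \frac{208925}{9} + \frac{16}{3337} = - \frac{697182581}{30033}$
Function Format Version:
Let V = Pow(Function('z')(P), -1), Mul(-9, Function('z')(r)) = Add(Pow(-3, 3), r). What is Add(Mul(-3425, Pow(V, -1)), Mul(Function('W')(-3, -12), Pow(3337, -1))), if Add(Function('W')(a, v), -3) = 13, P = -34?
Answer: Rational(-697182581, 30033) ≈ -23214.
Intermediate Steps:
Function('W')(a, v) = 16 (Function('W')(a, v) = Add(3, 13) = 16)
Function('z')(r) = Add(3, Mul(Rational(-1, 9), r)) (Function('z')(r) = Mul(Rational(-1, 9), Add(Pow(-3, 3), r)) = Mul(Rational(-1, 9), Add(-27, r)) = Add(3, Mul(Rational(-1, 9), r)))
V = Rational(9, 61) (V = Pow(Add(3, Mul(Rational(-1, 9), -34)), -1) = Pow(Add(3, Rational(34, 9)), -1) = Pow(Rational(61, 9), -1) = Rational(9, 61) ≈ 0.14754)
Add(Mul(-3425, Pow(V, -1)), Mul(Function('W')(-3, -12), Pow(3337, -1))) = Add(Mul(-3425, Pow(Rational(9, 61), -1)), Mul(16, Pow(3337, -1))) = Add(Mul(-3425, Rational(61, 9)), Mul(16, Rational(1, 3337))) = Add(Rational(-208925, 9), Rational(16, 3337)) = Rational(-697182581, 30033)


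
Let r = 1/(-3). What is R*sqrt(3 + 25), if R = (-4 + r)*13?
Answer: -338*sqrt(7)/3 ≈ -298.09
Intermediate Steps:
r = -1/3 ≈ -0.33333
R = -169/3 (R = (-4 - 1/3)*13 = -13/3*13 = -169/3 ≈ -56.333)
R*sqrt(3 + 25) = -169*sqrt(3 + 25)/3 = -338*sqrt(7)/3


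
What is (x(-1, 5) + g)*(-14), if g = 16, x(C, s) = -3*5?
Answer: -14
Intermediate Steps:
x(C, s) = -15
(x(-1, 5) + g)*(-14) = (-15 + 16)*(-14) = 1*(-14) = -14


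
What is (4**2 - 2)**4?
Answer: 38416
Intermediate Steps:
(4**2 - 2)**4 = (16 - 2)**4 = 14**4 = 38416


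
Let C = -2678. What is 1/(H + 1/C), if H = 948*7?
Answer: 2678/17771207 ≈ 0.00015069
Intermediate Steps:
H = 6636
1/(H + 1/C) = 1/(6636 + 1/(-2678)) = 1/(6636 - 1/2678) = 1/(17771207/2678) = 2678/17771207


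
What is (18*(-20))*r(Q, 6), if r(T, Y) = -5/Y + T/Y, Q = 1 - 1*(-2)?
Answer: 120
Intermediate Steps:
Q = 3 (Q = 1 + 2 = 3)
(18*(-20))*r(Q, 6) = (18*(-20))*((-5 + 3)/6) = -60*(-2) = -360*(-⅓) = 120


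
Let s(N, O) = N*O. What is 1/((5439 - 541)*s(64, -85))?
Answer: -1/26645120 ≈ -3.7530e-8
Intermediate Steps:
1/((5439 - 541)*s(64, -85)) = 1/((5439 - 541)*((64*(-85)))) = 1/(4898*(-5440)) = (1/4898)*(-1/5440) = -1/26645120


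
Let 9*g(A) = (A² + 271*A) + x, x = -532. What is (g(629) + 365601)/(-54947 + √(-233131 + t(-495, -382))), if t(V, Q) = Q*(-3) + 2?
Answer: -211874368219/27174643128 - 3855977*I*√231983/27174643128 ≈ -7.7968 - 0.068344*I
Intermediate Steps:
t(V, Q) = 2 - 3*Q (t(V, Q) = -3*Q + 2 = 2 - 3*Q)
g(A) = -532/9 + A²/9 + 271*A/9 (g(A) = ((A² + 271*A) - 532)/9 = (-532 + A² + 271*A)/9 = -532/9 + A²/9 + 271*A/9)
(g(629) + 365601)/(-54947 + √(-233131 + t(-495, -382))) = ((-532/9 + (⅑)*629² + (271/9)*629) + 365601)/(-54947 + √(-233131 + (2 - 3*(-382)))) = ((-532/9 + (⅑)*395641 + 170459/9) + 365601)/(-54947 + √(-233131 + (2 + 1146))) = ((-532/9 + 395641/9 + 170459/9) + 365601)/(-54947 + √(-233131 + 1148)) = (565568/9 + 365601)/(-54947 + √(-231983)) = 3855977/(9*(-54947 + I*√231983))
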